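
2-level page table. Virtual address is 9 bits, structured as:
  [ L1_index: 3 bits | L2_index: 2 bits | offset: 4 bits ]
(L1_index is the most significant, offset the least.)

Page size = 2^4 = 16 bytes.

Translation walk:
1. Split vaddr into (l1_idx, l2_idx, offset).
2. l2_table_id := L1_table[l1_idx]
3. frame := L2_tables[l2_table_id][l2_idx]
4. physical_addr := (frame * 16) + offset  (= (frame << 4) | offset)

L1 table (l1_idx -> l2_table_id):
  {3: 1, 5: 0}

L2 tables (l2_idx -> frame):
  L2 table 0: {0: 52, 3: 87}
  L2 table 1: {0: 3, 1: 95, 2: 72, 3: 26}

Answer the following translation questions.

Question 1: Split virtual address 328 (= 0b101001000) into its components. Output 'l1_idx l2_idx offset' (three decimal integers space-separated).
vaddr = 328 = 0b101001000
  top 3 bits -> l1_idx = 5
  next 2 bits -> l2_idx = 0
  bottom 4 bits -> offset = 8

Answer: 5 0 8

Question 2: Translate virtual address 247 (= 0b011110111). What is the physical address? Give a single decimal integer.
vaddr = 247 = 0b011110111
Split: l1_idx=3, l2_idx=3, offset=7
L1[3] = 1
L2[1][3] = 26
paddr = 26 * 16 + 7 = 423

Answer: 423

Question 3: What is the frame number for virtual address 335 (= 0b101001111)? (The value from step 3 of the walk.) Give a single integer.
Answer: 52

Derivation:
vaddr = 335: l1_idx=5, l2_idx=0
L1[5] = 0; L2[0][0] = 52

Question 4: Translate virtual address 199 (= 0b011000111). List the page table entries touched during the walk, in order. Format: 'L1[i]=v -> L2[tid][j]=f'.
vaddr = 199 = 0b011000111
Split: l1_idx=3, l2_idx=0, offset=7

Answer: L1[3]=1 -> L2[1][0]=3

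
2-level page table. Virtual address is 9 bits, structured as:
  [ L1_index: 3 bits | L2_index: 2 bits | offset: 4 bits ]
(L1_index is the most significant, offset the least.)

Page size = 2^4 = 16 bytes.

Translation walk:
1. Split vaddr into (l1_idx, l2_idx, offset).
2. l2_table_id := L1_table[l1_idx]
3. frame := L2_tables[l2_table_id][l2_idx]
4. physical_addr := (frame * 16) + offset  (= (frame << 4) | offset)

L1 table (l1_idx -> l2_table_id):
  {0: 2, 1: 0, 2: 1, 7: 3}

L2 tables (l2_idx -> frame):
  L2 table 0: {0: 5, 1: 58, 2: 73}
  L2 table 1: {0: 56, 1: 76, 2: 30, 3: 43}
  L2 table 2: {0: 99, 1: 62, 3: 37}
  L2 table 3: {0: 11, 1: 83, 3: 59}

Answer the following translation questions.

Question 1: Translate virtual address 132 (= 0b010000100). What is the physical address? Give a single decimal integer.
Answer: 900

Derivation:
vaddr = 132 = 0b010000100
Split: l1_idx=2, l2_idx=0, offset=4
L1[2] = 1
L2[1][0] = 56
paddr = 56 * 16 + 4 = 900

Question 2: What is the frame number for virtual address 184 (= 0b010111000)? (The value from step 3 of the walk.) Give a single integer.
vaddr = 184: l1_idx=2, l2_idx=3
L1[2] = 1; L2[1][3] = 43

Answer: 43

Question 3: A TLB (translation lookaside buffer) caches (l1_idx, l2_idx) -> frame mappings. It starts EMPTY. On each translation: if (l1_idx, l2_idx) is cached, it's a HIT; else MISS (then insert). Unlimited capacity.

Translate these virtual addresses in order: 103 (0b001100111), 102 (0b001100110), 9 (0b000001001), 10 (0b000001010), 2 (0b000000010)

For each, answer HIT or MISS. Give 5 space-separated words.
Answer: MISS HIT MISS HIT HIT

Derivation:
vaddr=103: (1,2) not in TLB -> MISS, insert
vaddr=102: (1,2) in TLB -> HIT
vaddr=9: (0,0) not in TLB -> MISS, insert
vaddr=10: (0,0) in TLB -> HIT
vaddr=2: (0,0) in TLB -> HIT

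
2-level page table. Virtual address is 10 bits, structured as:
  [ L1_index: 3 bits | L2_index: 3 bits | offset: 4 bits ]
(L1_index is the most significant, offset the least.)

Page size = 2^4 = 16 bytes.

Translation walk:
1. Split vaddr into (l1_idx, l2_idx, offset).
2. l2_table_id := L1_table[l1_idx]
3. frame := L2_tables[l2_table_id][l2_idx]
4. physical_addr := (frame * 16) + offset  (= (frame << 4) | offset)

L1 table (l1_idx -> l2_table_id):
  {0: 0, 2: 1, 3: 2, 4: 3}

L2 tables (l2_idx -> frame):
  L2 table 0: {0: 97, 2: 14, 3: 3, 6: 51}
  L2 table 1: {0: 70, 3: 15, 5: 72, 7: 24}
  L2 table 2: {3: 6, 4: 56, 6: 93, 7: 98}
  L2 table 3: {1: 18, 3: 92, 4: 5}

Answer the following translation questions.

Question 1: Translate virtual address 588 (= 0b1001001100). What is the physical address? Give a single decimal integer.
vaddr = 588 = 0b1001001100
Split: l1_idx=4, l2_idx=4, offset=12
L1[4] = 3
L2[3][4] = 5
paddr = 5 * 16 + 12 = 92

Answer: 92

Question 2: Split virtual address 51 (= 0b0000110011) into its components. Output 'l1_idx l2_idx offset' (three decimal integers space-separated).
Answer: 0 3 3

Derivation:
vaddr = 51 = 0b0000110011
  top 3 bits -> l1_idx = 0
  next 3 bits -> l2_idx = 3
  bottom 4 bits -> offset = 3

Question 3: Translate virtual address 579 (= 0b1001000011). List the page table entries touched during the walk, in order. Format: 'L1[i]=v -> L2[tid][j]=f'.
Answer: L1[4]=3 -> L2[3][4]=5

Derivation:
vaddr = 579 = 0b1001000011
Split: l1_idx=4, l2_idx=4, offset=3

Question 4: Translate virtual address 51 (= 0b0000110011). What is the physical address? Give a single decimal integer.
vaddr = 51 = 0b0000110011
Split: l1_idx=0, l2_idx=3, offset=3
L1[0] = 0
L2[0][3] = 3
paddr = 3 * 16 + 3 = 51

Answer: 51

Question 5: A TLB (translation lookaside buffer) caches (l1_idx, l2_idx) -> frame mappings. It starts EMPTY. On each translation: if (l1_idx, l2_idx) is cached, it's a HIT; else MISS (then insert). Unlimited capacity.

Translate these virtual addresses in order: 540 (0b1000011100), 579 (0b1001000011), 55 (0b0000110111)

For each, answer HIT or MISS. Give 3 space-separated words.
vaddr=540: (4,1) not in TLB -> MISS, insert
vaddr=579: (4,4) not in TLB -> MISS, insert
vaddr=55: (0,3) not in TLB -> MISS, insert

Answer: MISS MISS MISS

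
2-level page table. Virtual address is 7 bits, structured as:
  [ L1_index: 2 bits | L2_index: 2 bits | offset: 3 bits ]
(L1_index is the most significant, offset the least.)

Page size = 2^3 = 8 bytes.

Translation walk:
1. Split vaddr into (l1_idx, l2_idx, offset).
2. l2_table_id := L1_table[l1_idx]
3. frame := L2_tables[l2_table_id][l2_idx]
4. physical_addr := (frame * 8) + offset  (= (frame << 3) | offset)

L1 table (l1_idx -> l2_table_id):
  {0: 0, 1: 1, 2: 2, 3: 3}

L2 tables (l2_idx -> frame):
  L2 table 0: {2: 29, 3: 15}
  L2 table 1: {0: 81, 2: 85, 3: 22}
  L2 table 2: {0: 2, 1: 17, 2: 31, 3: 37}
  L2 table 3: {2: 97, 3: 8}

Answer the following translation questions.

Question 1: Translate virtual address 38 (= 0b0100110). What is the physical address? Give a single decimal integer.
Answer: 654

Derivation:
vaddr = 38 = 0b0100110
Split: l1_idx=1, l2_idx=0, offset=6
L1[1] = 1
L2[1][0] = 81
paddr = 81 * 8 + 6 = 654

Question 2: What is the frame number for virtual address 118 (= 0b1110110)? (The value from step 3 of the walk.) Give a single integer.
Answer: 97

Derivation:
vaddr = 118: l1_idx=3, l2_idx=2
L1[3] = 3; L2[3][2] = 97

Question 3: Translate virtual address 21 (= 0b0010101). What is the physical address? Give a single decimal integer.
vaddr = 21 = 0b0010101
Split: l1_idx=0, l2_idx=2, offset=5
L1[0] = 0
L2[0][2] = 29
paddr = 29 * 8 + 5 = 237

Answer: 237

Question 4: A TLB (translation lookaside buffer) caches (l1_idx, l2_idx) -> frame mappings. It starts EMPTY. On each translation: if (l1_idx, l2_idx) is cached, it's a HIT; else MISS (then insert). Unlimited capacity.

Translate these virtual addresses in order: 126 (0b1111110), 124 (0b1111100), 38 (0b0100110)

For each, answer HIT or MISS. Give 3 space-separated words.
Answer: MISS HIT MISS

Derivation:
vaddr=126: (3,3) not in TLB -> MISS, insert
vaddr=124: (3,3) in TLB -> HIT
vaddr=38: (1,0) not in TLB -> MISS, insert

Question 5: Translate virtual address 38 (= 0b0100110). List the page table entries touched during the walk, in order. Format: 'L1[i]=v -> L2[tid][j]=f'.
vaddr = 38 = 0b0100110
Split: l1_idx=1, l2_idx=0, offset=6

Answer: L1[1]=1 -> L2[1][0]=81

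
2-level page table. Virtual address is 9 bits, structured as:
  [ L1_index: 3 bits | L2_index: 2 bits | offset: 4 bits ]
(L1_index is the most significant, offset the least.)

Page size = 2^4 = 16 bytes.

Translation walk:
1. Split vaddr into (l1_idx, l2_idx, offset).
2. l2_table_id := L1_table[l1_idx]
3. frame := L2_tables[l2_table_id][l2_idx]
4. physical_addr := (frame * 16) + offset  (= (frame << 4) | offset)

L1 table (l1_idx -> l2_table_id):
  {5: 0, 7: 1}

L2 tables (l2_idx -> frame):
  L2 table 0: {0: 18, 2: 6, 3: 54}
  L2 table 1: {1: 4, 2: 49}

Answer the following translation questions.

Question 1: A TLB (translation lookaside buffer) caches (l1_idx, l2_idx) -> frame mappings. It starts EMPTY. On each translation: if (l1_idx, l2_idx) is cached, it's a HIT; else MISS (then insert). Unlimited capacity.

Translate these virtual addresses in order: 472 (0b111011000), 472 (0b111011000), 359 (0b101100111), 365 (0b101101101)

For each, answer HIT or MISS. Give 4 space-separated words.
Answer: MISS HIT MISS HIT

Derivation:
vaddr=472: (7,1) not in TLB -> MISS, insert
vaddr=472: (7,1) in TLB -> HIT
vaddr=359: (5,2) not in TLB -> MISS, insert
vaddr=365: (5,2) in TLB -> HIT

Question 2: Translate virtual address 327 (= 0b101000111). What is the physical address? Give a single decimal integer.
vaddr = 327 = 0b101000111
Split: l1_idx=5, l2_idx=0, offset=7
L1[5] = 0
L2[0][0] = 18
paddr = 18 * 16 + 7 = 295

Answer: 295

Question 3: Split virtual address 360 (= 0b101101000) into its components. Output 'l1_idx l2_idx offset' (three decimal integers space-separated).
vaddr = 360 = 0b101101000
  top 3 bits -> l1_idx = 5
  next 2 bits -> l2_idx = 2
  bottom 4 bits -> offset = 8

Answer: 5 2 8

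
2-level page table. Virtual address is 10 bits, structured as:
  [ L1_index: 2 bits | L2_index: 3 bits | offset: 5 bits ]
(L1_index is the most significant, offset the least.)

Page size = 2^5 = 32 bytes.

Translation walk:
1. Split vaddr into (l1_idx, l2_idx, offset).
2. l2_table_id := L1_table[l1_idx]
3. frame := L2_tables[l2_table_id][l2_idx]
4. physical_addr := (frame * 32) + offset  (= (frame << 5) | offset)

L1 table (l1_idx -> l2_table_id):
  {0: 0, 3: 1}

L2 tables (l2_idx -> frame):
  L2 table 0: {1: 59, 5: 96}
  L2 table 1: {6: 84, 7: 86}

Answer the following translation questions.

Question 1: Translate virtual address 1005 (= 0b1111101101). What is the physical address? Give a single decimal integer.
Answer: 2765

Derivation:
vaddr = 1005 = 0b1111101101
Split: l1_idx=3, l2_idx=7, offset=13
L1[3] = 1
L2[1][7] = 86
paddr = 86 * 32 + 13 = 2765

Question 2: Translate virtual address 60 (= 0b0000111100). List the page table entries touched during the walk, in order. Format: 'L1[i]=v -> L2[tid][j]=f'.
Answer: L1[0]=0 -> L2[0][1]=59

Derivation:
vaddr = 60 = 0b0000111100
Split: l1_idx=0, l2_idx=1, offset=28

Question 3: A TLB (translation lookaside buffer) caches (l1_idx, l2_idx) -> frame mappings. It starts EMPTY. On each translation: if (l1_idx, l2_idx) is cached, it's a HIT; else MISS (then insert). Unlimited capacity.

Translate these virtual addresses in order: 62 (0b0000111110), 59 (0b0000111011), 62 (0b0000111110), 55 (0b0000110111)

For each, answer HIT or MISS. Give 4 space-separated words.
Answer: MISS HIT HIT HIT

Derivation:
vaddr=62: (0,1) not in TLB -> MISS, insert
vaddr=59: (0,1) in TLB -> HIT
vaddr=62: (0,1) in TLB -> HIT
vaddr=55: (0,1) in TLB -> HIT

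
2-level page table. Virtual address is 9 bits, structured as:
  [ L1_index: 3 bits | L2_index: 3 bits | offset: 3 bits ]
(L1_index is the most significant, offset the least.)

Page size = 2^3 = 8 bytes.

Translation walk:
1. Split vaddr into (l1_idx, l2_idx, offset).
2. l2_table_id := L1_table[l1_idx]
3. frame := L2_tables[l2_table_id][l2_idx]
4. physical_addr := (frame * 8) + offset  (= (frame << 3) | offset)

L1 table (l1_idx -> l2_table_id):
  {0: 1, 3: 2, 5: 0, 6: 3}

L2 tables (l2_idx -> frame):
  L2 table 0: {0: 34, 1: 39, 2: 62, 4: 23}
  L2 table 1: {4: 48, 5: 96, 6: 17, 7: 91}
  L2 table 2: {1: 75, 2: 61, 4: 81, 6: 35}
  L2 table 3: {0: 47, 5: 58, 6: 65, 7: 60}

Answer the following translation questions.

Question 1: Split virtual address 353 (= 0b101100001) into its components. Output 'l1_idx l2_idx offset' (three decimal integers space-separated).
Answer: 5 4 1

Derivation:
vaddr = 353 = 0b101100001
  top 3 bits -> l1_idx = 5
  next 3 bits -> l2_idx = 4
  bottom 3 bits -> offset = 1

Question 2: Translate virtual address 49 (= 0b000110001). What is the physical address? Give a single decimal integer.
vaddr = 49 = 0b000110001
Split: l1_idx=0, l2_idx=6, offset=1
L1[0] = 1
L2[1][6] = 17
paddr = 17 * 8 + 1 = 137

Answer: 137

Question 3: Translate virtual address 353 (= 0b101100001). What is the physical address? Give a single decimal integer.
vaddr = 353 = 0b101100001
Split: l1_idx=5, l2_idx=4, offset=1
L1[5] = 0
L2[0][4] = 23
paddr = 23 * 8 + 1 = 185

Answer: 185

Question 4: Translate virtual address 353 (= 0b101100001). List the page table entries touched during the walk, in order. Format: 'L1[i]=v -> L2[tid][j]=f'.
vaddr = 353 = 0b101100001
Split: l1_idx=5, l2_idx=4, offset=1

Answer: L1[5]=0 -> L2[0][4]=23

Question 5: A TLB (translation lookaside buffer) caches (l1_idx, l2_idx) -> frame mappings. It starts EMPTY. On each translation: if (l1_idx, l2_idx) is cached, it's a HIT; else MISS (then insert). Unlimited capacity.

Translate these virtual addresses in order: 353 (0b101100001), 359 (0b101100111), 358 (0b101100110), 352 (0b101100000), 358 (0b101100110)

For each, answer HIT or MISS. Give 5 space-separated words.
vaddr=353: (5,4) not in TLB -> MISS, insert
vaddr=359: (5,4) in TLB -> HIT
vaddr=358: (5,4) in TLB -> HIT
vaddr=352: (5,4) in TLB -> HIT
vaddr=358: (5,4) in TLB -> HIT

Answer: MISS HIT HIT HIT HIT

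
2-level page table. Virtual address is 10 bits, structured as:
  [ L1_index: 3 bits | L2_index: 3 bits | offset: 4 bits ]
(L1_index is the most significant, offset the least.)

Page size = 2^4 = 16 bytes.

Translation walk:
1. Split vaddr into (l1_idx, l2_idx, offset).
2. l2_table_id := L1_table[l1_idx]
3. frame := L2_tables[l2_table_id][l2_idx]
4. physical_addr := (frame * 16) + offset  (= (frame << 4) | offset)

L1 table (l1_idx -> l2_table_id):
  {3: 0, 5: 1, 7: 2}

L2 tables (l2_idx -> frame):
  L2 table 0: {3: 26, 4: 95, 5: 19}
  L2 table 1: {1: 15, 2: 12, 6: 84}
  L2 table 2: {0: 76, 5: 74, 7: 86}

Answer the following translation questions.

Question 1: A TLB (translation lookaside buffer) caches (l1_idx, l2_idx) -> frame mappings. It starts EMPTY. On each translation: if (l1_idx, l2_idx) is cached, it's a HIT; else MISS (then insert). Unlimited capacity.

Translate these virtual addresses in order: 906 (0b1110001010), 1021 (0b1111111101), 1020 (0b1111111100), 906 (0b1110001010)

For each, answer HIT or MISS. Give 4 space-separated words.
vaddr=906: (7,0) not in TLB -> MISS, insert
vaddr=1021: (7,7) not in TLB -> MISS, insert
vaddr=1020: (7,7) in TLB -> HIT
vaddr=906: (7,0) in TLB -> HIT

Answer: MISS MISS HIT HIT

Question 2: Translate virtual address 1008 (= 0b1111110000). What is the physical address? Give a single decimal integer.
vaddr = 1008 = 0b1111110000
Split: l1_idx=7, l2_idx=7, offset=0
L1[7] = 2
L2[2][7] = 86
paddr = 86 * 16 + 0 = 1376

Answer: 1376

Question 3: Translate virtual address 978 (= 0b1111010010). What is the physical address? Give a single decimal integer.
Answer: 1186

Derivation:
vaddr = 978 = 0b1111010010
Split: l1_idx=7, l2_idx=5, offset=2
L1[7] = 2
L2[2][5] = 74
paddr = 74 * 16 + 2 = 1186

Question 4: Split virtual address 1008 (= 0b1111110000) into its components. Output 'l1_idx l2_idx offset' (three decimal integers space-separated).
Answer: 7 7 0

Derivation:
vaddr = 1008 = 0b1111110000
  top 3 bits -> l1_idx = 7
  next 3 bits -> l2_idx = 7
  bottom 4 bits -> offset = 0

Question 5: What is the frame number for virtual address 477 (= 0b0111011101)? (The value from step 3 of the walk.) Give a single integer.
Answer: 19

Derivation:
vaddr = 477: l1_idx=3, l2_idx=5
L1[3] = 0; L2[0][5] = 19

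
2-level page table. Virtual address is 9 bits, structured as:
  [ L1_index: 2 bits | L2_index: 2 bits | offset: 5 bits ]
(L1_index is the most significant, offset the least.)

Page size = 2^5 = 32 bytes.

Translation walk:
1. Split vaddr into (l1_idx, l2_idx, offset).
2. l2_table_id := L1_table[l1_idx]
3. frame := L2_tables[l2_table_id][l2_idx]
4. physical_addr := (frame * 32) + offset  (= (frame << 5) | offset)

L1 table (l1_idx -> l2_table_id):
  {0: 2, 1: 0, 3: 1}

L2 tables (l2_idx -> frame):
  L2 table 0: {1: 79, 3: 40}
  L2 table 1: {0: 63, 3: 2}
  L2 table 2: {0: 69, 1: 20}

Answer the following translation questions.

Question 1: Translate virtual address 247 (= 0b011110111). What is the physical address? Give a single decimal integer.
Answer: 1303

Derivation:
vaddr = 247 = 0b011110111
Split: l1_idx=1, l2_idx=3, offset=23
L1[1] = 0
L2[0][3] = 40
paddr = 40 * 32 + 23 = 1303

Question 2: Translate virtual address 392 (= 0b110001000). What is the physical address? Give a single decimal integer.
Answer: 2024

Derivation:
vaddr = 392 = 0b110001000
Split: l1_idx=3, l2_idx=0, offset=8
L1[3] = 1
L2[1][0] = 63
paddr = 63 * 32 + 8 = 2024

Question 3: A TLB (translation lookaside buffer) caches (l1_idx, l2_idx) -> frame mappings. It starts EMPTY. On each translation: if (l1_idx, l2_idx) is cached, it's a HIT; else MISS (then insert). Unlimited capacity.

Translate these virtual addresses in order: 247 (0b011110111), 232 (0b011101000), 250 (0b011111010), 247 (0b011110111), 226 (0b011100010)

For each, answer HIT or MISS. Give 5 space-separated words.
vaddr=247: (1,3) not in TLB -> MISS, insert
vaddr=232: (1,3) in TLB -> HIT
vaddr=250: (1,3) in TLB -> HIT
vaddr=247: (1,3) in TLB -> HIT
vaddr=226: (1,3) in TLB -> HIT

Answer: MISS HIT HIT HIT HIT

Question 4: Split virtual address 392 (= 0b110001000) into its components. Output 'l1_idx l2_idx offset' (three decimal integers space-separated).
vaddr = 392 = 0b110001000
  top 2 bits -> l1_idx = 3
  next 2 bits -> l2_idx = 0
  bottom 5 bits -> offset = 8

Answer: 3 0 8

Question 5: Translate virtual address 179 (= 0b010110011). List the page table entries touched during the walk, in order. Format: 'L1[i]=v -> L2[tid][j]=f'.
vaddr = 179 = 0b010110011
Split: l1_idx=1, l2_idx=1, offset=19

Answer: L1[1]=0 -> L2[0][1]=79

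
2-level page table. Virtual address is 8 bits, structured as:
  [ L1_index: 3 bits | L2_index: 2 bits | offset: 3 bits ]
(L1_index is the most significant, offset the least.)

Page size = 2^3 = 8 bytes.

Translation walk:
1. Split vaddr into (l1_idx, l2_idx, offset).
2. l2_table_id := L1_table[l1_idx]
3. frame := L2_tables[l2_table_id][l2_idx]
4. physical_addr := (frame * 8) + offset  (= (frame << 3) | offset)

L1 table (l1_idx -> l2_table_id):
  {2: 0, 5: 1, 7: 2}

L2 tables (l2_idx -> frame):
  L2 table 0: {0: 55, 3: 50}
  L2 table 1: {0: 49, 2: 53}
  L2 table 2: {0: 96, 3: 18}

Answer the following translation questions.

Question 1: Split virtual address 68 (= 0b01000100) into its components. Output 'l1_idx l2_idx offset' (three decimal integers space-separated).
vaddr = 68 = 0b01000100
  top 3 bits -> l1_idx = 2
  next 2 bits -> l2_idx = 0
  bottom 3 bits -> offset = 4

Answer: 2 0 4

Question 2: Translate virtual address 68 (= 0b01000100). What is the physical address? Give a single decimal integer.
Answer: 444

Derivation:
vaddr = 68 = 0b01000100
Split: l1_idx=2, l2_idx=0, offset=4
L1[2] = 0
L2[0][0] = 55
paddr = 55 * 8 + 4 = 444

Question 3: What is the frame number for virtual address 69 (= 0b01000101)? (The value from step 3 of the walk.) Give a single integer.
Answer: 55

Derivation:
vaddr = 69: l1_idx=2, l2_idx=0
L1[2] = 0; L2[0][0] = 55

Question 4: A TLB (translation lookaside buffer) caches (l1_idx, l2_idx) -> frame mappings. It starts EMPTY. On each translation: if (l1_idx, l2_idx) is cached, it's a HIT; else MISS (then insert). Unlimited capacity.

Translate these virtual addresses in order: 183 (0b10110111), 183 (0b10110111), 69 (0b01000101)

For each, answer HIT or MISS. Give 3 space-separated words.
vaddr=183: (5,2) not in TLB -> MISS, insert
vaddr=183: (5,2) in TLB -> HIT
vaddr=69: (2,0) not in TLB -> MISS, insert

Answer: MISS HIT MISS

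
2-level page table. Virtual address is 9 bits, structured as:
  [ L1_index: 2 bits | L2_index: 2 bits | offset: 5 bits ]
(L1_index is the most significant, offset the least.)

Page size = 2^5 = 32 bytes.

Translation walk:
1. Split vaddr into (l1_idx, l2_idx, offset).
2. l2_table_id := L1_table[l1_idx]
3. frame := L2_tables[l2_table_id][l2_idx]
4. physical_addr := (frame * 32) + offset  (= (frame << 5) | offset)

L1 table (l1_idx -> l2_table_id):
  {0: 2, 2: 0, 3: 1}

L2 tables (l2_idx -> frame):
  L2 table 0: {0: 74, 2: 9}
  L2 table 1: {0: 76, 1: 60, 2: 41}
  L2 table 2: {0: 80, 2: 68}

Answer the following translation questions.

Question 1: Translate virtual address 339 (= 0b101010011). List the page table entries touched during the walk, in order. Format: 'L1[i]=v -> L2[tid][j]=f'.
vaddr = 339 = 0b101010011
Split: l1_idx=2, l2_idx=2, offset=19

Answer: L1[2]=0 -> L2[0][2]=9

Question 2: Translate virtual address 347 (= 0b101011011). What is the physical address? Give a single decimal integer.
vaddr = 347 = 0b101011011
Split: l1_idx=2, l2_idx=2, offset=27
L1[2] = 0
L2[0][2] = 9
paddr = 9 * 32 + 27 = 315

Answer: 315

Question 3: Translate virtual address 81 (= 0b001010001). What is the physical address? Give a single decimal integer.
vaddr = 81 = 0b001010001
Split: l1_idx=0, l2_idx=2, offset=17
L1[0] = 2
L2[2][2] = 68
paddr = 68 * 32 + 17 = 2193

Answer: 2193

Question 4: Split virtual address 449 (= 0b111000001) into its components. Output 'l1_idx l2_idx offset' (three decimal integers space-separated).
vaddr = 449 = 0b111000001
  top 2 bits -> l1_idx = 3
  next 2 bits -> l2_idx = 2
  bottom 5 bits -> offset = 1

Answer: 3 2 1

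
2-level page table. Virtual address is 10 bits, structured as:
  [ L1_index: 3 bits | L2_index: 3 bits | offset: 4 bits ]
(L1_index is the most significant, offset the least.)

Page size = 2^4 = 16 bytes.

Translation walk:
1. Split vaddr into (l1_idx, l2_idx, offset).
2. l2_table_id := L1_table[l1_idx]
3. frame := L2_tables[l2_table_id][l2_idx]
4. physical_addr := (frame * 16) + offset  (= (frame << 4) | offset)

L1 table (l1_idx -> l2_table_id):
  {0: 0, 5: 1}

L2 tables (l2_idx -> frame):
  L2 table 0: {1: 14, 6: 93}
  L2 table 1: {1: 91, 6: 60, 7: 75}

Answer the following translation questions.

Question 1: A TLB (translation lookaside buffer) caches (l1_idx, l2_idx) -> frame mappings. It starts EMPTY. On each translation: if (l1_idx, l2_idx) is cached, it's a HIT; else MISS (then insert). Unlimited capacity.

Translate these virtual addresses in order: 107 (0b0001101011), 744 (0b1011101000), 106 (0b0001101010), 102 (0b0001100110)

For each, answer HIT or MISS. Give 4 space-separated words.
Answer: MISS MISS HIT HIT

Derivation:
vaddr=107: (0,6) not in TLB -> MISS, insert
vaddr=744: (5,6) not in TLB -> MISS, insert
vaddr=106: (0,6) in TLB -> HIT
vaddr=102: (0,6) in TLB -> HIT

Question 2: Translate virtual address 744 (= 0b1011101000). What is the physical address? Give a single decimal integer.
Answer: 968

Derivation:
vaddr = 744 = 0b1011101000
Split: l1_idx=5, l2_idx=6, offset=8
L1[5] = 1
L2[1][6] = 60
paddr = 60 * 16 + 8 = 968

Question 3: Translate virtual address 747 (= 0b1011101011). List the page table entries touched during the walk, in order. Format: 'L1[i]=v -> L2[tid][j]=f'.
vaddr = 747 = 0b1011101011
Split: l1_idx=5, l2_idx=6, offset=11

Answer: L1[5]=1 -> L2[1][6]=60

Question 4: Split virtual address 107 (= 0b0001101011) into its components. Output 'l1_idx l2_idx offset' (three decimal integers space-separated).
vaddr = 107 = 0b0001101011
  top 3 bits -> l1_idx = 0
  next 3 bits -> l2_idx = 6
  bottom 4 bits -> offset = 11

Answer: 0 6 11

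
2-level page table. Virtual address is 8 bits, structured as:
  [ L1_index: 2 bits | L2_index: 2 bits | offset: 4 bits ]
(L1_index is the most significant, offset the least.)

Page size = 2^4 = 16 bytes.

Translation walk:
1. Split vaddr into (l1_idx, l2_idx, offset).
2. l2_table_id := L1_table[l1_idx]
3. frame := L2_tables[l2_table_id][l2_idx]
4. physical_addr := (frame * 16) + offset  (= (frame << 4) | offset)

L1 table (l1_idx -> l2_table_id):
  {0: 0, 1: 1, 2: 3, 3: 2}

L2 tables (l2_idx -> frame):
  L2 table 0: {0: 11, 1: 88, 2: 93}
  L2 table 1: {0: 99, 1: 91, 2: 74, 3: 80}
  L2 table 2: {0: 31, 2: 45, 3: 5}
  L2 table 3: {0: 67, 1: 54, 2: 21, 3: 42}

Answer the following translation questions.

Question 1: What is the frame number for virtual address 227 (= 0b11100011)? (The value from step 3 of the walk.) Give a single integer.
Answer: 45

Derivation:
vaddr = 227: l1_idx=3, l2_idx=2
L1[3] = 2; L2[2][2] = 45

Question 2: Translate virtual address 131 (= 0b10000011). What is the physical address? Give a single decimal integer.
Answer: 1075

Derivation:
vaddr = 131 = 0b10000011
Split: l1_idx=2, l2_idx=0, offset=3
L1[2] = 3
L2[3][0] = 67
paddr = 67 * 16 + 3 = 1075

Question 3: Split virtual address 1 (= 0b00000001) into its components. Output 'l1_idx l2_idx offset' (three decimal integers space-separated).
Answer: 0 0 1

Derivation:
vaddr = 1 = 0b00000001
  top 2 bits -> l1_idx = 0
  next 2 bits -> l2_idx = 0
  bottom 4 bits -> offset = 1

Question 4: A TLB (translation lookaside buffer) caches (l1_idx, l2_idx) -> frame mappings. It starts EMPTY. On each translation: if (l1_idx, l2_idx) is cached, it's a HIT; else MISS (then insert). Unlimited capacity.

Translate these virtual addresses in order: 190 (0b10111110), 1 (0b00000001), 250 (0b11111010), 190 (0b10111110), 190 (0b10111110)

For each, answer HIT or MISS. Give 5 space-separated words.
Answer: MISS MISS MISS HIT HIT

Derivation:
vaddr=190: (2,3) not in TLB -> MISS, insert
vaddr=1: (0,0) not in TLB -> MISS, insert
vaddr=250: (3,3) not in TLB -> MISS, insert
vaddr=190: (2,3) in TLB -> HIT
vaddr=190: (2,3) in TLB -> HIT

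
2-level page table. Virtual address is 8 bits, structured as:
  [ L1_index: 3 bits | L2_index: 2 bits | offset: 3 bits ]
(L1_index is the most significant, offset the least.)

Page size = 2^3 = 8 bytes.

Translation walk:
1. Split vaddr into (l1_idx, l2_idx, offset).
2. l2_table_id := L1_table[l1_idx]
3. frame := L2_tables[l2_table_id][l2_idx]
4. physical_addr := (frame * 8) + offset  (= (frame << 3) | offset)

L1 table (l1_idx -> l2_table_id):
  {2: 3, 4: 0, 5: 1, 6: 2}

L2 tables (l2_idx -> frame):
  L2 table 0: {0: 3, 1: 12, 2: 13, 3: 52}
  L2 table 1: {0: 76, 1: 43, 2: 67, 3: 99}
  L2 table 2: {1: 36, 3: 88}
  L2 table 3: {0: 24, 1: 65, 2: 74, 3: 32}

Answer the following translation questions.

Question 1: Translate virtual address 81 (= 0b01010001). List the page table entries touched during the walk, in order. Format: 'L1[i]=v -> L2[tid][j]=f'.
Answer: L1[2]=3 -> L2[3][2]=74

Derivation:
vaddr = 81 = 0b01010001
Split: l1_idx=2, l2_idx=2, offset=1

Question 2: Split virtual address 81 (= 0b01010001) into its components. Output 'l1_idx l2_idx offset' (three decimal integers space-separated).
vaddr = 81 = 0b01010001
  top 3 bits -> l1_idx = 2
  next 2 bits -> l2_idx = 2
  bottom 3 bits -> offset = 1

Answer: 2 2 1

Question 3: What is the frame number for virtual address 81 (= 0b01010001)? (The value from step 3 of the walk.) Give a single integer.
Answer: 74

Derivation:
vaddr = 81: l1_idx=2, l2_idx=2
L1[2] = 3; L2[3][2] = 74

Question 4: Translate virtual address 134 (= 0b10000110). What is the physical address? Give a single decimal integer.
Answer: 30

Derivation:
vaddr = 134 = 0b10000110
Split: l1_idx=4, l2_idx=0, offset=6
L1[4] = 0
L2[0][0] = 3
paddr = 3 * 8 + 6 = 30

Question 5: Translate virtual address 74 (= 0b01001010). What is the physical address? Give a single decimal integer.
Answer: 522

Derivation:
vaddr = 74 = 0b01001010
Split: l1_idx=2, l2_idx=1, offset=2
L1[2] = 3
L2[3][1] = 65
paddr = 65 * 8 + 2 = 522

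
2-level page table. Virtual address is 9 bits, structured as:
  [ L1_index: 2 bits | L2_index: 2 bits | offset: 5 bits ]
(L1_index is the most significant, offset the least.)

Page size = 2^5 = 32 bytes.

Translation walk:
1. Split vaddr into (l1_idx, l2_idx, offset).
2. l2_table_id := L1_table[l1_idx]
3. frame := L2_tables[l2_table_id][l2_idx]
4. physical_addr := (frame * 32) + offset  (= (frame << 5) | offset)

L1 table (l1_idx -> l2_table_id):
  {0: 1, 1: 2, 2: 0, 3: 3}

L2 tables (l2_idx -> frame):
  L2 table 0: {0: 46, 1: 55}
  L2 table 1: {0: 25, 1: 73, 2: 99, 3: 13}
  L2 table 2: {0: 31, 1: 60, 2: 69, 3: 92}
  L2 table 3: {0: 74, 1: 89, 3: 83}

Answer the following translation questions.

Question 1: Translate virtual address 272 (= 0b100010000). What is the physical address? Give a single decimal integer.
vaddr = 272 = 0b100010000
Split: l1_idx=2, l2_idx=0, offset=16
L1[2] = 0
L2[0][0] = 46
paddr = 46 * 32 + 16 = 1488

Answer: 1488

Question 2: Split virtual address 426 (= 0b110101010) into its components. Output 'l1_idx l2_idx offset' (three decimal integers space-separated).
Answer: 3 1 10

Derivation:
vaddr = 426 = 0b110101010
  top 2 bits -> l1_idx = 3
  next 2 bits -> l2_idx = 1
  bottom 5 bits -> offset = 10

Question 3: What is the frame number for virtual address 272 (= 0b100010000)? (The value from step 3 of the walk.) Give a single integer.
vaddr = 272: l1_idx=2, l2_idx=0
L1[2] = 0; L2[0][0] = 46

Answer: 46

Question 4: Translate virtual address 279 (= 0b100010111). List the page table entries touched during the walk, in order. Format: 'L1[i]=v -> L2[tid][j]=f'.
vaddr = 279 = 0b100010111
Split: l1_idx=2, l2_idx=0, offset=23

Answer: L1[2]=0 -> L2[0][0]=46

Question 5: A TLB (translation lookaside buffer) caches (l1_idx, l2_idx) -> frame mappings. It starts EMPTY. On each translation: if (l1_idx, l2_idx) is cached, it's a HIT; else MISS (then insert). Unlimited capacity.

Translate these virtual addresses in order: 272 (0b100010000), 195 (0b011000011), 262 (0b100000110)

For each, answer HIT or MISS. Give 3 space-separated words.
vaddr=272: (2,0) not in TLB -> MISS, insert
vaddr=195: (1,2) not in TLB -> MISS, insert
vaddr=262: (2,0) in TLB -> HIT

Answer: MISS MISS HIT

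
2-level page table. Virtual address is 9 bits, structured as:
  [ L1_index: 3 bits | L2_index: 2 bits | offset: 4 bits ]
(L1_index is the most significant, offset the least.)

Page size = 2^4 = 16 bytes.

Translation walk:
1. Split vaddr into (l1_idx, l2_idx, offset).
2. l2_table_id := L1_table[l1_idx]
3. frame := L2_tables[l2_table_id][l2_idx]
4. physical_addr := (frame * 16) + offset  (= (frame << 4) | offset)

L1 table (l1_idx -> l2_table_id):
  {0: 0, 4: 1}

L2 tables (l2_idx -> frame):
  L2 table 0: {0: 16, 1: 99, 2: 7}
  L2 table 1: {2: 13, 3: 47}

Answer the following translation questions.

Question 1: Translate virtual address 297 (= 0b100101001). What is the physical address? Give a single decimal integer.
vaddr = 297 = 0b100101001
Split: l1_idx=4, l2_idx=2, offset=9
L1[4] = 1
L2[1][2] = 13
paddr = 13 * 16 + 9 = 217

Answer: 217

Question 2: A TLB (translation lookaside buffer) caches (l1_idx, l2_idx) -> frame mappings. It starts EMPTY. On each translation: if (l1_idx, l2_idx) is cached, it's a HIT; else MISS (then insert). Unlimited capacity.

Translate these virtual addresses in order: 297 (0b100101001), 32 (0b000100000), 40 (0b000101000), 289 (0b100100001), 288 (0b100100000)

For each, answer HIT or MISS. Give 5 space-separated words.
vaddr=297: (4,2) not in TLB -> MISS, insert
vaddr=32: (0,2) not in TLB -> MISS, insert
vaddr=40: (0,2) in TLB -> HIT
vaddr=289: (4,2) in TLB -> HIT
vaddr=288: (4,2) in TLB -> HIT

Answer: MISS MISS HIT HIT HIT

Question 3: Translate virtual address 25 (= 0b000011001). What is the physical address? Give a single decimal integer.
vaddr = 25 = 0b000011001
Split: l1_idx=0, l2_idx=1, offset=9
L1[0] = 0
L2[0][1] = 99
paddr = 99 * 16 + 9 = 1593

Answer: 1593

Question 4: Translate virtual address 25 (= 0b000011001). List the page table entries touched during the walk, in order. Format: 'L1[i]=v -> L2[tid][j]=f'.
vaddr = 25 = 0b000011001
Split: l1_idx=0, l2_idx=1, offset=9

Answer: L1[0]=0 -> L2[0][1]=99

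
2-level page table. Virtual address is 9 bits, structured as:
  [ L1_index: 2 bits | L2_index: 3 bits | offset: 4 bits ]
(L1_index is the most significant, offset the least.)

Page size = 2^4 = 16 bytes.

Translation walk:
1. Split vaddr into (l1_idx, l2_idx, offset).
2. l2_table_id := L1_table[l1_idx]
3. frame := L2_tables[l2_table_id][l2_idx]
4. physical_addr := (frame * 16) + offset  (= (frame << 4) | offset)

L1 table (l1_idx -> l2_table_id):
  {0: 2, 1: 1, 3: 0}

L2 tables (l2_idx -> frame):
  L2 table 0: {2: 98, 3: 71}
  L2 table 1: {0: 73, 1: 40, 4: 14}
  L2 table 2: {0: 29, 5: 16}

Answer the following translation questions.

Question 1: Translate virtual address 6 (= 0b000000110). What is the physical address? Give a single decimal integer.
vaddr = 6 = 0b000000110
Split: l1_idx=0, l2_idx=0, offset=6
L1[0] = 2
L2[2][0] = 29
paddr = 29 * 16 + 6 = 470

Answer: 470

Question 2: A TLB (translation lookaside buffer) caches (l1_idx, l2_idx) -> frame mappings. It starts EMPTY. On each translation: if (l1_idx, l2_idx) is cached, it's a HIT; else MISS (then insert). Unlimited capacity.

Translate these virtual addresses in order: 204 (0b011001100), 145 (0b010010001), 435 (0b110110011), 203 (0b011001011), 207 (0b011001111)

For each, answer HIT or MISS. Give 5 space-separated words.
vaddr=204: (1,4) not in TLB -> MISS, insert
vaddr=145: (1,1) not in TLB -> MISS, insert
vaddr=435: (3,3) not in TLB -> MISS, insert
vaddr=203: (1,4) in TLB -> HIT
vaddr=207: (1,4) in TLB -> HIT

Answer: MISS MISS MISS HIT HIT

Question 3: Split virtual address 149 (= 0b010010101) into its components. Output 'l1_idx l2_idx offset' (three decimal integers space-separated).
Answer: 1 1 5

Derivation:
vaddr = 149 = 0b010010101
  top 2 bits -> l1_idx = 1
  next 3 bits -> l2_idx = 1
  bottom 4 bits -> offset = 5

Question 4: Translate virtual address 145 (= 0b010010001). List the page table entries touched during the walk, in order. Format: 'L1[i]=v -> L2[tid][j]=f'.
Answer: L1[1]=1 -> L2[1][1]=40

Derivation:
vaddr = 145 = 0b010010001
Split: l1_idx=1, l2_idx=1, offset=1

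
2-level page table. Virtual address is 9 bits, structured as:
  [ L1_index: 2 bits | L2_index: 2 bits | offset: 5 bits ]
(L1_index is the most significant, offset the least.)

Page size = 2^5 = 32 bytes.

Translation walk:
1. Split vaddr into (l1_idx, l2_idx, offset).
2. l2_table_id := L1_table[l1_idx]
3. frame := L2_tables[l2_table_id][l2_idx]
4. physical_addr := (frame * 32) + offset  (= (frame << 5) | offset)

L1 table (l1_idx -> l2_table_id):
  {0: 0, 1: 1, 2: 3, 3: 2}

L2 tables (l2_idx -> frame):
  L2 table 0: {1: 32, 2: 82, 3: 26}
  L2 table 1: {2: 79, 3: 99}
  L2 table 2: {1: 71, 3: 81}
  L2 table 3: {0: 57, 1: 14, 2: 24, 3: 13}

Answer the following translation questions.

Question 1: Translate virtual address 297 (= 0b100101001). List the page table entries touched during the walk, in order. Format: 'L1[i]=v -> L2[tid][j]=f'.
Answer: L1[2]=3 -> L2[3][1]=14

Derivation:
vaddr = 297 = 0b100101001
Split: l1_idx=2, l2_idx=1, offset=9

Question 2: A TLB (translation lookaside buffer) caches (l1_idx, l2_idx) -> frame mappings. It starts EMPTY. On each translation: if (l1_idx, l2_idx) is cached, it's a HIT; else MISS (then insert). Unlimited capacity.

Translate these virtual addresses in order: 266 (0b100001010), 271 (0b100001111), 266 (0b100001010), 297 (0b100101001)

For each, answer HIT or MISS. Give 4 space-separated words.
vaddr=266: (2,0) not in TLB -> MISS, insert
vaddr=271: (2,0) in TLB -> HIT
vaddr=266: (2,0) in TLB -> HIT
vaddr=297: (2,1) not in TLB -> MISS, insert

Answer: MISS HIT HIT MISS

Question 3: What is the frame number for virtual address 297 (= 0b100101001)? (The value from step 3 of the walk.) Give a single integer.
vaddr = 297: l1_idx=2, l2_idx=1
L1[2] = 3; L2[3][1] = 14

Answer: 14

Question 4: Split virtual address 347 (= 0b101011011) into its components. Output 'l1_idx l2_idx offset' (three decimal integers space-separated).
vaddr = 347 = 0b101011011
  top 2 bits -> l1_idx = 2
  next 2 bits -> l2_idx = 2
  bottom 5 bits -> offset = 27

Answer: 2 2 27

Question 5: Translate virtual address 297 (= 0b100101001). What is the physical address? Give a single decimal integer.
vaddr = 297 = 0b100101001
Split: l1_idx=2, l2_idx=1, offset=9
L1[2] = 3
L2[3][1] = 14
paddr = 14 * 32 + 9 = 457

Answer: 457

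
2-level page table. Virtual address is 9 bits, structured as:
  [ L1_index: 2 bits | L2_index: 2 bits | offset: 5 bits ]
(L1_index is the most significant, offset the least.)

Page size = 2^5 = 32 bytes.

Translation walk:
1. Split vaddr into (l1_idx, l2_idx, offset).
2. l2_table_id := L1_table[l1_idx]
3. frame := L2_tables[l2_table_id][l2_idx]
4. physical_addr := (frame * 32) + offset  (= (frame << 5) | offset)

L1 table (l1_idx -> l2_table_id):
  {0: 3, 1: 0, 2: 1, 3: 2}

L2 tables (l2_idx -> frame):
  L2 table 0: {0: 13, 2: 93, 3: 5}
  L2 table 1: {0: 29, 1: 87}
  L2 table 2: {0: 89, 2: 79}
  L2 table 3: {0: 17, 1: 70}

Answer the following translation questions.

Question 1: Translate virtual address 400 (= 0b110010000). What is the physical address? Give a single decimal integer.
Answer: 2864

Derivation:
vaddr = 400 = 0b110010000
Split: l1_idx=3, l2_idx=0, offset=16
L1[3] = 2
L2[2][0] = 89
paddr = 89 * 32 + 16 = 2864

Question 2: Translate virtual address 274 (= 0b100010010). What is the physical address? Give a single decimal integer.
vaddr = 274 = 0b100010010
Split: l1_idx=2, l2_idx=0, offset=18
L1[2] = 1
L2[1][0] = 29
paddr = 29 * 32 + 18 = 946

Answer: 946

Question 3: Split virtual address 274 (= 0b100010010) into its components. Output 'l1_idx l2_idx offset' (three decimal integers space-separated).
vaddr = 274 = 0b100010010
  top 2 bits -> l1_idx = 2
  next 2 bits -> l2_idx = 0
  bottom 5 bits -> offset = 18

Answer: 2 0 18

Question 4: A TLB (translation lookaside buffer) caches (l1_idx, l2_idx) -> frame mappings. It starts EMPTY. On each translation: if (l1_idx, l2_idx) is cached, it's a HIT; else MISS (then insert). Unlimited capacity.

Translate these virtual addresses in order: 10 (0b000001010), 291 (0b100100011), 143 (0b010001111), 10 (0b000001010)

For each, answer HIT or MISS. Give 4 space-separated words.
vaddr=10: (0,0) not in TLB -> MISS, insert
vaddr=291: (2,1) not in TLB -> MISS, insert
vaddr=143: (1,0) not in TLB -> MISS, insert
vaddr=10: (0,0) in TLB -> HIT

Answer: MISS MISS MISS HIT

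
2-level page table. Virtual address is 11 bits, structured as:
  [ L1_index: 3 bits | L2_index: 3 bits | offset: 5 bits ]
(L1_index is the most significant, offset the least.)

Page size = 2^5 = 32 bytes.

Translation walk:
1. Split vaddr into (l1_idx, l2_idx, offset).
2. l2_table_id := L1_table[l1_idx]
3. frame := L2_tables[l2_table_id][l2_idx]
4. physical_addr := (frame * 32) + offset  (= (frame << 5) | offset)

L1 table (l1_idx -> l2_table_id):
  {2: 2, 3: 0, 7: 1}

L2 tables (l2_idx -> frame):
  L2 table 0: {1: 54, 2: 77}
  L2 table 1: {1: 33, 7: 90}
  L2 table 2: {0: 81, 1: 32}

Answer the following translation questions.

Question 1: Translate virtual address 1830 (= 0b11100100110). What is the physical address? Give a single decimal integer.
Answer: 1062

Derivation:
vaddr = 1830 = 0b11100100110
Split: l1_idx=7, l2_idx=1, offset=6
L1[7] = 1
L2[1][1] = 33
paddr = 33 * 32 + 6 = 1062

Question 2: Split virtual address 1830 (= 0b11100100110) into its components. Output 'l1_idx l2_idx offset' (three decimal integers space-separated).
vaddr = 1830 = 0b11100100110
  top 3 bits -> l1_idx = 7
  next 3 bits -> l2_idx = 1
  bottom 5 bits -> offset = 6

Answer: 7 1 6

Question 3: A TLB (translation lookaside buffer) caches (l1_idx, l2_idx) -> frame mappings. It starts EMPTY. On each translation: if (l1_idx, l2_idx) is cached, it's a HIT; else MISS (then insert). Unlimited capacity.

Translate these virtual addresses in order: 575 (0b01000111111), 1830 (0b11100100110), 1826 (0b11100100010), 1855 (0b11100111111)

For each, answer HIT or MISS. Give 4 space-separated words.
vaddr=575: (2,1) not in TLB -> MISS, insert
vaddr=1830: (7,1) not in TLB -> MISS, insert
vaddr=1826: (7,1) in TLB -> HIT
vaddr=1855: (7,1) in TLB -> HIT

Answer: MISS MISS HIT HIT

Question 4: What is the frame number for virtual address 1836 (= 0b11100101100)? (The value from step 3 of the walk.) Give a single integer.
Answer: 33

Derivation:
vaddr = 1836: l1_idx=7, l2_idx=1
L1[7] = 1; L2[1][1] = 33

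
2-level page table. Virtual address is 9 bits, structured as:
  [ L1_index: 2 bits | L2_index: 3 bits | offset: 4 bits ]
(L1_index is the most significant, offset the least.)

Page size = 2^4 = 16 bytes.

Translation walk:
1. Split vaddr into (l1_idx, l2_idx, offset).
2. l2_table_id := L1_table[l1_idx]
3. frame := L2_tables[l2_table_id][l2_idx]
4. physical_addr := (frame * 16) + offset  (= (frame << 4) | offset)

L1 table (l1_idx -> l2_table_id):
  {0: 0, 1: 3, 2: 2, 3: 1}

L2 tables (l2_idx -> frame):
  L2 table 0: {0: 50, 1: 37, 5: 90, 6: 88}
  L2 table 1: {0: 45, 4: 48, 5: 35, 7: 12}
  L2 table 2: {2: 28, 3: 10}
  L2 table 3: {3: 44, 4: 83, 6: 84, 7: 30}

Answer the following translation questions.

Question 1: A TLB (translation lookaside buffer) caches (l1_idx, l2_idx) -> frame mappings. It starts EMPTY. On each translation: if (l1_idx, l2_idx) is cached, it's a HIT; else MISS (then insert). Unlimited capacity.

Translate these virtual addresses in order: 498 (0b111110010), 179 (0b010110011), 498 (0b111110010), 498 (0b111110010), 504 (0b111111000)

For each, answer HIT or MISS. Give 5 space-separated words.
vaddr=498: (3,7) not in TLB -> MISS, insert
vaddr=179: (1,3) not in TLB -> MISS, insert
vaddr=498: (3,7) in TLB -> HIT
vaddr=498: (3,7) in TLB -> HIT
vaddr=504: (3,7) in TLB -> HIT

Answer: MISS MISS HIT HIT HIT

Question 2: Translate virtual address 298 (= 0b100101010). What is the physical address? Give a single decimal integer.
Answer: 458

Derivation:
vaddr = 298 = 0b100101010
Split: l1_idx=2, l2_idx=2, offset=10
L1[2] = 2
L2[2][2] = 28
paddr = 28 * 16 + 10 = 458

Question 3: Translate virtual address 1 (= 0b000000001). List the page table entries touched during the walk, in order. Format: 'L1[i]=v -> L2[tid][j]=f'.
vaddr = 1 = 0b000000001
Split: l1_idx=0, l2_idx=0, offset=1

Answer: L1[0]=0 -> L2[0][0]=50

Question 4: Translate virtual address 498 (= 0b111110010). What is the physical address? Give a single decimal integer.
vaddr = 498 = 0b111110010
Split: l1_idx=3, l2_idx=7, offset=2
L1[3] = 1
L2[1][7] = 12
paddr = 12 * 16 + 2 = 194

Answer: 194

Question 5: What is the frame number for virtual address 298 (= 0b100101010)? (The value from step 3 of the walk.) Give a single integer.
vaddr = 298: l1_idx=2, l2_idx=2
L1[2] = 2; L2[2][2] = 28

Answer: 28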